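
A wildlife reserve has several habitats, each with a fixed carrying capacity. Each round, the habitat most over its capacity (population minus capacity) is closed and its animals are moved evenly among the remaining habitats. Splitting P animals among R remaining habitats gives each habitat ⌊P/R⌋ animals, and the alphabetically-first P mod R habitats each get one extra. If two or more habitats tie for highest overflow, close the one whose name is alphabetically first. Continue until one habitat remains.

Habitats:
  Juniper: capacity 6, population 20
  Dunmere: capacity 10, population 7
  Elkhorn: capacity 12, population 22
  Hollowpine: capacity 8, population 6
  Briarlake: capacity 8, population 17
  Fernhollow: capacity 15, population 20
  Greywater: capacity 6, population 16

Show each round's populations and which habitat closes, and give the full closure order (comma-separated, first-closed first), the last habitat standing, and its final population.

Closure order: Juniper, Briarlake, Elkhorn, Greywater, Fernhollow, Dunmere
Last habitat: Hollowpine with 108 animals

Round 1: Briarlake=17 Dunmere=7 Elkhorn=22 Fernhollow=20 Greywater=16 Hollowpine=6 Juniper=20 → close Juniper (overflow 14)
  20÷6 = 3 each, +1 to first 2
Round 2: Briarlake=21 Dunmere=11 Elkhorn=25 Fernhollow=23 Greywater=19 Hollowpine=9 → close Briarlake (overflow 13)
  21÷5 = 4 each, +1 to first 1
Round 3: Dunmere=16 Elkhorn=29 Fernhollow=27 Greywater=23 Hollowpine=13 → close Elkhorn (overflow 17)
  29÷4 = 7 each, +1 to first 1
Round 4: Dunmere=24 Fernhollow=34 Greywater=30 Hollowpine=20 → close Greywater (overflow 24)
  30÷3 = 10 each, +1 to first 0
Round 5: Dunmere=34 Fernhollow=44 Hollowpine=30 → close Fernhollow (overflow 29)
  44÷2 = 22 each, +1 to first 0
Round 6: Dunmere=56 Hollowpine=52 → close Dunmere (overflow 46)
  56÷1 = 56 each, +1 to first 0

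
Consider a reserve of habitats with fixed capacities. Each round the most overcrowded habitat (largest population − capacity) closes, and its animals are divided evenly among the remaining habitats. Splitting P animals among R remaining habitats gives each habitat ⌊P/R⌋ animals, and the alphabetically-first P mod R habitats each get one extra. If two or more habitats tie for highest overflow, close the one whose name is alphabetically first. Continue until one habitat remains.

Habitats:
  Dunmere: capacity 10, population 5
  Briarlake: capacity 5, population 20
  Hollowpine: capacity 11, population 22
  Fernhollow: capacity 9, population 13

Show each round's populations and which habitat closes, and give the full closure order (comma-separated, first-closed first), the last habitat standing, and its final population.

Round 1: Briarlake=20 Dunmere=5 Fernhollow=13 Hollowpine=22 → close Briarlake (overflow 15)
  20÷3 = 6 each, +1 to first 2
Round 2: Dunmere=12 Fernhollow=20 Hollowpine=28 → close Hollowpine (overflow 17)
  28÷2 = 14 each, +1 to first 0
Round 3: Dunmere=26 Fernhollow=34 → close Fernhollow (overflow 25)
  34÷1 = 34 each, +1 to first 0

Closure order: Briarlake, Hollowpine, Fernhollow
Last habitat: Dunmere with 60 animals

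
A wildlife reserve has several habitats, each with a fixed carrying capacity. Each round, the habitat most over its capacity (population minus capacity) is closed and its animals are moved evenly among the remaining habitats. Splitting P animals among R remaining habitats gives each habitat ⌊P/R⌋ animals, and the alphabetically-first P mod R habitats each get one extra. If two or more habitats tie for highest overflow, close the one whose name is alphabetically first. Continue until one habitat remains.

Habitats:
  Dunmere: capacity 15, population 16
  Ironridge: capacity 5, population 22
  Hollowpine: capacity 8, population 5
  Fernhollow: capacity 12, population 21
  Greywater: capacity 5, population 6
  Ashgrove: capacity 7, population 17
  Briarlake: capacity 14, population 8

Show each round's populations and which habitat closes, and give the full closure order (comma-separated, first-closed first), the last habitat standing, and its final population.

Closure order: Ironridge, Ashgrove, Fernhollow, Dunmere, Greywater, Briarlake
Last habitat: Hollowpine with 95 animals

Round 1: Ashgrove=17 Briarlake=8 Dunmere=16 Fernhollow=21 Greywater=6 Hollowpine=5 Ironridge=22 → close Ironridge (overflow 17)
  22÷6 = 3 each, +1 to first 4
Round 2: Ashgrove=21 Briarlake=12 Dunmere=20 Fernhollow=25 Greywater=9 Hollowpine=8 → close Ashgrove (overflow 14)
  21÷5 = 4 each, +1 to first 1
Round 3: Briarlake=17 Dunmere=24 Fernhollow=29 Greywater=13 Hollowpine=12 → close Fernhollow (overflow 17)
  29÷4 = 7 each, +1 to first 1
Round 4: Briarlake=25 Dunmere=31 Greywater=20 Hollowpine=19 → close Dunmere (overflow 16)
  31÷3 = 10 each, +1 to first 1
Round 5: Briarlake=36 Greywater=30 Hollowpine=29 → close Greywater (overflow 25)
  30÷2 = 15 each, +1 to first 0
Round 6: Briarlake=51 Hollowpine=44 → close Briarlake (overflow 37)
  51÷1 = 51 each, +1 to first 0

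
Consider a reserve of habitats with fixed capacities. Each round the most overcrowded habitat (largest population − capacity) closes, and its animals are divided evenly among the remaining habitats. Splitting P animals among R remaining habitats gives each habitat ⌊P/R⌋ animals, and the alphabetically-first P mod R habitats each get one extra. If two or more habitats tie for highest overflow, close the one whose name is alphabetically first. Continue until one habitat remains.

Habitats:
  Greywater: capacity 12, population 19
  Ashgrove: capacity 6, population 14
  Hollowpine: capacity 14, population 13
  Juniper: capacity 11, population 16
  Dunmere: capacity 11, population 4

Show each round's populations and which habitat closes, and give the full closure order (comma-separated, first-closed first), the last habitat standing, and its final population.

Closure order: Ashgrove, Greywater, Juniper, Hollowpine
Last habitat: Dunmere with 66 animals

Round 1: Ashgrove=14 Dunmere=4 Greywater=19 Hollowpine=13 Juniper=16 → close Ashgrove (overflow 8)
  14÷4 = 3 each, +1 to first 2
Round 2: Dunmere=8 Greywater=23 Hollowpine=16 Juniper=19 → close Greywater (overflow 11)
  23÷3 = 7 each, +1 to first 2
Round 3: Dunmere=16 Hollowpine=24 Juniper=26 → close Juniper (overflow 15)
  26÷2 = 13 each, +1 to first 0
Round 4: Dunmere=29 Hollowpine=37 → close Hollowpine (overflow 23)
  37÷1 = 37 each, +1 to first 0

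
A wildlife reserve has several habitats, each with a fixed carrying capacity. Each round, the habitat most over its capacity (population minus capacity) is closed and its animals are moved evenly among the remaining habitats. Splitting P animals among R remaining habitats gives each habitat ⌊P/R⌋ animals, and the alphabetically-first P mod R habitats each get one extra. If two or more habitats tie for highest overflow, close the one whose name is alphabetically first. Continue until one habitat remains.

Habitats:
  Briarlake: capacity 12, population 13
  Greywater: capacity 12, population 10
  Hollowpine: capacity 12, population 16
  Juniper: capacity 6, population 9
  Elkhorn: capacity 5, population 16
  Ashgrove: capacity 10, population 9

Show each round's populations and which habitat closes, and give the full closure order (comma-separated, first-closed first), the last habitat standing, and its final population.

Round 1: Ashgrove=9 Briarlake=13 Elkhorn=16 Greywater=10 Hollowpine=16 Juniper=9 → close Elkhorn (overflow 11)
  16÷5 = 3 each, +1 to first 1
Round 2: Ashgrove=13 Briarlake=16 Greywater=13 Hollowpine=19 Juniper=12 → close Hollowpine (overflow 7)
  19÷4 = 4 each, +1 to first 3
Round 3: Ashgrove=18 Briarlake=21 Greywater=18 Juniper=16 → close Juniper (overflow 10)
  16÷3 = 5 each, +1 to first 1
Round 4: Ashgrove=24 Briarlake=26 Greywater=23 → close Ashgrove (overflow 14)
  24÷2 = 12 each, +1 to first 0
Round 5: Briarlake=38 Greywater=35 → close Briarlake (overflow 26)
  38÷1 = 38 each, +1 to first 0

Closure order: Elkhorn, Hollowpine, Juniper, Ashgrove, Briarlake
Last habitat: Greywater with 73 animals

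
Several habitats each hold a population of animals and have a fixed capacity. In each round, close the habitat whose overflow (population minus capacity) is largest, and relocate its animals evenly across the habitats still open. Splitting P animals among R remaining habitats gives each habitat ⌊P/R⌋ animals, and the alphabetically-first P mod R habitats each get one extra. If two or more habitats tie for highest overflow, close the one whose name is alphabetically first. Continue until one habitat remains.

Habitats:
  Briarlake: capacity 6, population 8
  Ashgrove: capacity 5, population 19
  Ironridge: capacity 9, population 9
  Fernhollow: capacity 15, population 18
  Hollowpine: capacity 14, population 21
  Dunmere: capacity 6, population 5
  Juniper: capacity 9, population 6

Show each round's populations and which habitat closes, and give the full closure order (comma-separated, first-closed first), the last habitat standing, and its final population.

Closure order: Ashgrove, Hollowpine, Briarlake, Fernhollow, Dunmere, Ironridge
Last habitat: Juniper with 86 animals

Round 1: Ashgrove=19 Briarlake=8 Dunmere=5 Fernhollow=18 Hollowpine=21 Ironridge=9 Juniper=6 → close Ashgrove (overflow 14)
  19÷6 = 3 each, +1 to first 1
Round 2: Briarlake=12 Dunmere=8 Fernhollow=21 Hollowpine=24 Ironridge=12 Juniper=9 → close Hollowpine (overflow 10)
  24÷5 = 4 each, +1 to first 4
Round 3: Briarlake=17 Dunmere=13 Fernhollow=26 Ironridge=17 Juniper=13 → close Briarlake (overflow 11)
  17÷4 = 4 each, +1 to first 1
Round 4: Dunmere=18 Fernhollow=30 Ironridge=21 Juniper=17 → close Fernhollow (overflow 15)
  30÷3 = 10 each, +1 to first 0
Round 5: Dunmere=28 Ironridge=31 Juniper=27 → close Dunmere (overflow 22)
  28÷2 = 14 each, +1 to first 0
Round 6: Ironridge=45 Juniper=41 → close Ironridge (overflow 36)
  45÷1 = 45 each, +1 to first 0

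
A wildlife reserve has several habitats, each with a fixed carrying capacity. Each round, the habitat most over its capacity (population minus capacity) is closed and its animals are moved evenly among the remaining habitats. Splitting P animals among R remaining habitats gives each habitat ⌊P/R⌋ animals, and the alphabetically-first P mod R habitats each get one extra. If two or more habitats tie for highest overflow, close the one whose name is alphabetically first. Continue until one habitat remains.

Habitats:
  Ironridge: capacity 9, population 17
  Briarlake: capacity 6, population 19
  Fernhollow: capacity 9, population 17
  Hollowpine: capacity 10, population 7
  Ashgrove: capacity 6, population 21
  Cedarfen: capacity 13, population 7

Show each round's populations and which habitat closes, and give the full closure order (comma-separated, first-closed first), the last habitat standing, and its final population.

Closure order: Ashgrove, Briarlake, Fernhollow, Ironridge, Hollowpine
Last habitat: Cedarfen with 88 animals

Round 1: Ashgrove=21 Briarlake=19 Cedarfen=7 Fernhollow=17 Hollowpine=7 Ironridge=17 → close Ashgrove (overflow 15)
  21÷5 = 4 each, +1 to first 1
Round 2: Briarlake=24 Cedarfen=11 Fernhollow=21 Hollowpine=11 Ironridge=21 → close Briarlake (overflow 18)
  24÷4 = 6 each, +1 to first 0
Round 3: Cedarfen=17 Fernhollow=27 Hollowpine=17 Ironridge=27 → close Fernhollow (overflow 18)
  27÷3 = 9 each, +1 to first 0
Round 4: Cedarfen=26 Hollowpine=26 Ironridge=36 → close Ironridge (overflow 27)
  36÷2 = 18 each, +1 to first 0
Round 5: Cedarfen=44 Hollowpine=44 → close Hollowpine (overflow 34)
  44÷1 = 44 each, +1 to first 0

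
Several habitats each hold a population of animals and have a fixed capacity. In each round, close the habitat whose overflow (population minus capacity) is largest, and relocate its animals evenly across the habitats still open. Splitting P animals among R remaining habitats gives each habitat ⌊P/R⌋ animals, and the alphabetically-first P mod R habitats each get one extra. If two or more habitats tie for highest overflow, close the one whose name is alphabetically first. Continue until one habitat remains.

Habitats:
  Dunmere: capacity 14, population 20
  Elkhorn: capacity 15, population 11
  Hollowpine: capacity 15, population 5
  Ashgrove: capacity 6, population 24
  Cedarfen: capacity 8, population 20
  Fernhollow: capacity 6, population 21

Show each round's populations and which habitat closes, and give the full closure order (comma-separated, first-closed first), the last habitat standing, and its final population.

Closure order: Ashgrove, Fernhollow, Cedarfen, Dunmere, Elkhorn
Last habitat: Hollowpine with 101 animals

Round 1: Ashgrove=24 Cedarfen=20 Dunmere=20 Elkhorn=11 Fernhollow=21 Hollowpine=5 → close Ashgrove (overflow 18)
  24÷5 = 4 each, +1 to first 4
Round 2: Cedarfen=25 Dunmere=25 Elkhorn=16 Fernhollow=26 Hollowpine=9 → close Fernhollow (overflow 20)
  26÷4 = 6 each, +1 to first 2
Round 3: Cedarfen=32 Dunmere=32 Elkhorn=22 Hollowpine=15 → close Cedarfen (overflow 24)
  32÷3 = 10 each, +1 to first 2
Round 4: Dunmere=43 Elkhorn=33 Hollowpine=25 → close Dunmere (overflow 29)
  43÷2 = 21 each, +1 to first 1
Round 5: Elkhorn=55 Hollowpine=46 → close Elkhorn (overflow 40)
  55÷1 = 55 each, +1 to first 0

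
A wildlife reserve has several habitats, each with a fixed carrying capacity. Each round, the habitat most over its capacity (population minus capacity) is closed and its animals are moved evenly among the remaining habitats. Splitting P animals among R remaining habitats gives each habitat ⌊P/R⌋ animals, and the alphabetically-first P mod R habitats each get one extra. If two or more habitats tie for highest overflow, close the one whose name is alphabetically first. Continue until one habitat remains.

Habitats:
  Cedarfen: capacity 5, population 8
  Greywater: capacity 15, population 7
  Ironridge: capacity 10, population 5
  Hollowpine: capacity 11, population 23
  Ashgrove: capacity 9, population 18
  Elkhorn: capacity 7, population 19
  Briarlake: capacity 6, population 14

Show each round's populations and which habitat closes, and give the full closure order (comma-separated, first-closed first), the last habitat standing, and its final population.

Closure order: Elkhorn, Hollowpine, Ashgrove, Briarlake, Cedarfen, Ironridge
Last habitat: Greywater with 94 animals

Round 1: Ashgrove=18 Briarlake=14 Cedarfen=8 Elkhorn=19 Greywater=7 Hollowpine=23 Ironridge=5 → close Elkhorn (overflow 12)
  19÷6 = 3 each, +1 to first 1
Round 2: Ashgrove=22 Briarlake=17 Cedarfen=11 Greywater=10 Hollowpine=26 Ironridge=8 → close Hollowpine (overflow 15)
  26÷5 = 5 each, +1 to first 1
Round 3: Ashgrove=28 Briarlake=22 Cedarfen=16 Greywater=15 Ironridge=13 → close Ashgrove (overflow 19)
  28÷4 = 7 each, +1 to first 0
Round 4: Briarlake=29 Cedarfen=23 Greywater=22 Ironridge=20 → close Briarlake (overflow 23)
  29÷3 = 9 each, +1 to first 2
Round 5: Cedarfen=33 Greywater=32 Ironridge=29 → close Cedarfen (overflow 28)
  33÷2 = 16 each, +1 to first 1
Round 6: Greywater=49 Ironridge=45 → close Ironridge (overflow 35)
  45÷1 = 45 each, +1 to first 0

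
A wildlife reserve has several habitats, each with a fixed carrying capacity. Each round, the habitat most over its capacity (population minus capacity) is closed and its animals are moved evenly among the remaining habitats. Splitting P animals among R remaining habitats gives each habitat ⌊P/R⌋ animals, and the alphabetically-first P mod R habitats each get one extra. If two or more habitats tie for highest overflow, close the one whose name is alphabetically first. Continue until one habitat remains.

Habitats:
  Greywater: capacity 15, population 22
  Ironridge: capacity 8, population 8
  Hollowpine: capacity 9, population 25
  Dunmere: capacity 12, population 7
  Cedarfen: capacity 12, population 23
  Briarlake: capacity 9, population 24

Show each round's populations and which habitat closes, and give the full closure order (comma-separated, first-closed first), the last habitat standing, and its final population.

Round 1: Briarlake=24 Cedarfen=23 Dunmere=7 Greywater=22 Hollowpine=25 Ironridge=8 → close Hollowpine (overflow 16)
  25÷5 = 5 each, +1 to first 0
Round 2: Briarlake=29 Cedarfen=28 Dunmere=12 Greywater=27 Ironridge=13 → close Briarlake (overflow 20)
  29÷4 = 7 each, +1 to first 1
Round 3: Cedarfen=36 Dunmere=19 Greywater=34 Ironridge=20 → close Cedarfen (overflow 24)
  36÷3 = 12 each, +1 to first 0
Round 4: Dunmere=31 Greywater=46 Ironridge=32 → close Greywater (overflow 31)
  46÷2 = 23 each, +1 to first 0
Round 5: Dunmere=54 Ironridge=55 → close Ironridge (overflow 47)
  55÷1 = 55 each, +1 to first 0

Closure order: Hollowpine, Briarlake, Cedarfen, Greywater, Ironridge
Last habitat: Dunmere with 109 animals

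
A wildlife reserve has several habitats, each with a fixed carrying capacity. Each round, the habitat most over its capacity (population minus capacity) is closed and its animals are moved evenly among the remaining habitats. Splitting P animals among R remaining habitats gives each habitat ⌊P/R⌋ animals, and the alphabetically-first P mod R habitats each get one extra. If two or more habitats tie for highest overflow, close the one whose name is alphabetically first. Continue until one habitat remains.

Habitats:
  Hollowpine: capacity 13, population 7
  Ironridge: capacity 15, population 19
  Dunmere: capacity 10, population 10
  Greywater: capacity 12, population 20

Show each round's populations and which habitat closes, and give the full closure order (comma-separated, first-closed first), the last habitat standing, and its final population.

Closure order: Greywater, Ironridge, Dunmere
Last habitat: Hollowpine with 56 animals

Round 1: Dunmere=10 Greywater=20 Hollowpine=7 Ironridge=19 → close Greywater (overflow 8)
  20÷3 = 6 each, +1 to first 2
Round 2: Dunmere=17 Hollowpine=14 Ironridge=25 → close Ironridge (overflow 10)
  25÷2 = 12 each, +1 to first 1
Round 3: Dunmere=30 Hollowpine=26 → close Dunmere (overflow 20)
  30÷1 = 30 each, +1 to first 0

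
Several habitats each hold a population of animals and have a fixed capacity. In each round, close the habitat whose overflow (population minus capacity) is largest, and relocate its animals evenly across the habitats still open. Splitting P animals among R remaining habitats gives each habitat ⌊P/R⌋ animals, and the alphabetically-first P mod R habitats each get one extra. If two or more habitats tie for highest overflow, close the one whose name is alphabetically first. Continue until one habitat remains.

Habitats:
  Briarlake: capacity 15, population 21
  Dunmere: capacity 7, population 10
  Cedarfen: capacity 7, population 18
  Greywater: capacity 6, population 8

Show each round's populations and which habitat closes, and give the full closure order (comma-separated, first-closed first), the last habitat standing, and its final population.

Round 1: Briarlake=21 Cedarfen=18 Dunmere=10 Greywater=8 → close Cedarfen (overflow 11)
  18÷3 = 6 each, +1 to first 0
Round 2: Briarlake=27 Dunmere=16 Greywater=14 → close Briarlake (overflow 12)
  27÷2 = 13 each, +1 to first 1
Round 3: Dunmere=30 Greywater=27 → close Dunmere (overflow 23)
  30÷1 = 30 each, +1 to first 0

Closure order: Cedarfen, Briarlake, Dunmere
Last habitat: Greywater with 57 animals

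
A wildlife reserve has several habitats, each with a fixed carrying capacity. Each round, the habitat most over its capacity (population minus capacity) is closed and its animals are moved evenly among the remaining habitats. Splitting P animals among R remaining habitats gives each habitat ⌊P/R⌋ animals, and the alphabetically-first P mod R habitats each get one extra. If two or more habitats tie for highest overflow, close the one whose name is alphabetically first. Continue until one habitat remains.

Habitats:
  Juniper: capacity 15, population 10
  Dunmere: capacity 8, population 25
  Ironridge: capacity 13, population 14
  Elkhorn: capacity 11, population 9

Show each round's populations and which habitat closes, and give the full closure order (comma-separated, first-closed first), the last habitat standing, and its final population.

Round 1: Dunmere=25 Elkhorn=9 Ironridge=14 Juniper=10 → close Dunmere (overflow 17)
  25÷3 = 8 each, +1 to first 1
Round 2: Elkhorn=18 Ironridge=22 Juniper=18 → close Ironridge (overflow 9)
  22÷2 = 11 each, +1 to first 0
Round 3: Elkhorn=29 Juniper=29 → close Elkhorn (overflow 18)
  29÷1 = 29 each, +1 to first 0

Closure order: Dunmere, Ironridge, Elkhorn
Last habitat: Juniper with 58 animals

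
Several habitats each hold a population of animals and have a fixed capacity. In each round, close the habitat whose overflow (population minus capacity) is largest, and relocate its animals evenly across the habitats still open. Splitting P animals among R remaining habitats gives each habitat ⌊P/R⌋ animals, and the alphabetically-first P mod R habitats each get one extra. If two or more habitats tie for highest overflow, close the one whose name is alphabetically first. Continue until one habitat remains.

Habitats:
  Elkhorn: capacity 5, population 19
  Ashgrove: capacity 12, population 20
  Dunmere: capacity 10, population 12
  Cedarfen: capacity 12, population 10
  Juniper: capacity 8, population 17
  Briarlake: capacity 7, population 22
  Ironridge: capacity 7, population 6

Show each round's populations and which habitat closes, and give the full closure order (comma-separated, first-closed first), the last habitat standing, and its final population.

Round 1: Ashgrove=20 Briarlake=22 Cedarfen=10 Dunmere=12 Elkhorn=19 Ironridge=6 Juniper=17 → close Briarlake (overflow 15)
  22÷6 = 3 each, +1 to first 4
Round 2: Ashgrove=24 Cedarfen=14 Dunmere=16 Elkhorn=23 Ironridge=9 Juniper=20 → close Elkhorn (overflow 18)
  23÷5 = 4 each, +1 to first 3
Round 3: Ashgrove=29 Cedarfen=19 Dunmere=21 Ironridge=13 Juniper=24 → close Ashgrove (overflow 17)
  29÷4 = 7 each, +1 to first 1
Round 4: Cedarfen=27 Dunmere=28 Ironridge=20 Juniper=31 → close Juniper (overflow 23)
  31÷3 = 10 each, +1 to first 1
Round 5: Cedarfen=38 Dunmere=38 Ironridge=30 → close Dunmere (overflow 28)
  38÷2 = 19 each, +1 to first 0
Round 6: Cedarfen=57 Ironridge=49 → close Cedarfen (overflow 45)
  57÷1 = 57 each, +1 to first 0

Closure order: Briarlake, Elkhorn, Ashgrove, Juniper, Dunmere, Cedarfen
Last habitat: Ironridge with 106 animals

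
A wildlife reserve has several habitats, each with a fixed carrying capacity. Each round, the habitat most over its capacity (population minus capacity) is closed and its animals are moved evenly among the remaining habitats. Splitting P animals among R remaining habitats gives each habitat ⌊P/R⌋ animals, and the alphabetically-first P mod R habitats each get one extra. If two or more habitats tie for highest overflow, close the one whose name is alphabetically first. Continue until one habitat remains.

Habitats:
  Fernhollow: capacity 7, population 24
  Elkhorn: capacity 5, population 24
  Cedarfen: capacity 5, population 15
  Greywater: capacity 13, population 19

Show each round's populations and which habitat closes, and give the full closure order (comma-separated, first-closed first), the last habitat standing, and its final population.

Round 1: Cedarfen=15 Elkhorn=24 Fernhollow=24 Greywater=19 → close Elkhorn (overflow 19)
  24÷3 = 8 each, +1 to first 0
Round 2: Cedarfen=23 Fernhollow=32 Greywater=27 → close Fernhollow (overflow 25)
  32÷2 = 16 each, +1 to first 0
Round 3: Cedarfen=39 Greywater=43 → close Cedarfen (overflow 34)
  39÷1 = 39 each, +1 to first 0

Closure order: Elkhorn, Fernhollow, Cedarfen
Last habitat: Greywater with 82 animals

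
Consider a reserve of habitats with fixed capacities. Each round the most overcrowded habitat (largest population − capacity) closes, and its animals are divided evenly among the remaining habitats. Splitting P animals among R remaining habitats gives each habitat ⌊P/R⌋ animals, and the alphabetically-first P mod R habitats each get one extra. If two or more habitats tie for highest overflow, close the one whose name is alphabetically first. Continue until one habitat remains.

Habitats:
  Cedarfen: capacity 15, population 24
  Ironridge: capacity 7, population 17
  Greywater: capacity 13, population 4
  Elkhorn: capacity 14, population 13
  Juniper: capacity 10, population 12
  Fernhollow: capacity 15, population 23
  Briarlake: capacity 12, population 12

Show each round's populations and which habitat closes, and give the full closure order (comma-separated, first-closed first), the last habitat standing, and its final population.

Closure order: Ironridge, Cedarfen, Fernhollow, Briarlake, Elkhorn, Juniper
Last habitat: Greywater with 105 animals

Round 1: Briarlake=12 Cedarfen=24 Elkhorn=13 Fernhollow=23 Greywater=4 Ironridge=17 Juniper=12 → close Ironridge (overflow 10)
  17÷6 = 2 each, +1 to first 5
Round 2: Briarlake=15 Cedarfen=27 Elkhorn=16 Fernhollow=26 Greywater=7 Juniper=14 → close Cedarfen (overflow 12)
  27÷5 = 5 each, +1 to first 2
Round 3: Briarlake=21 Elkhorn=22 Fernhollow=31 Greywater=12 Juniper=19 → close Fernhollow (overflow 16)
  31÷4 = 7 each, +1 to first 3
Round 4: Briarlake=29 Elkhorn=30 Greywater=20 Juniper=26 → close Briarlake (overflow 17)
  29÷3 = 9 each, +1 to first 2
Round 5: Elkhorn=40 Greywater=30 Juniper=35 → close Elkhorn (overflow 26)
  40÷2 = 20 each, +1 to first 0
Round 6: Greywater=50 Juniper=55 → close Juniper (overflow 45)
  55÷1 = 55 each, +1 to first 0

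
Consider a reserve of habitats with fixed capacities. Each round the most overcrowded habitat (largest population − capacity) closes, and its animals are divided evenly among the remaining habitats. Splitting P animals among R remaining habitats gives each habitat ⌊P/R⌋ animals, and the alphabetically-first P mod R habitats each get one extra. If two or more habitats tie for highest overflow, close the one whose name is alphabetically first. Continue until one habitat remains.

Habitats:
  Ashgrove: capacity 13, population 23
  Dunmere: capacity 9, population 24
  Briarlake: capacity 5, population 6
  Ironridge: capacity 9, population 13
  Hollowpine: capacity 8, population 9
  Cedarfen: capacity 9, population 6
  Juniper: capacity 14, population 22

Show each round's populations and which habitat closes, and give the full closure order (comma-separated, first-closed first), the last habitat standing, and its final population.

Closure order: Dunmere, Ashgrove, Juniper, Ironridge, Briarlake, Hollowpine
Last habitat: Cedarfen with 103 animals

Round 1: Ashgrove=23 Briarlake=6 Cedarfen=6 Dunmere=24 Hollowpine=9 Ironridge=13 Juniper=22 → close Dunmere (overflow 15)
  24÷6 = 4 each, +1 to first 0
Round 2: Ashgrove=27 Briarlake=10 Cedarfen=10 Hollowpine=13 Ironridge=17 Juniper=26 → close Ashgrove (overflow 14)
  27÷5 = 5 each, +1 to first 2
Round 3: Briarlake=16 Cedarfen=16 Hollowpine=18 Ironridge=22 Juniper=31 → close Juniper (overflow 17)
  31÷4 = 7 each, +1 to first 3
Round 4: Briarlake=24 Cedarfen=24 Hollowpine=26 Ironridge=29 → close Ironridge (overflow 20)
  29÷3 = 9 each, +1 to first 2
Round 5: Briarlake=34 Cedarfen=34 Hollowpine=35 → close Briarlake (overflow 29)
  34÷2 = 17 each, +1 to first 0
Round 6: Cedarfen=51 Hollowpine=52 → close Hollowpine (overflow 44)
  52÷1 = 52 each, +1 to first 0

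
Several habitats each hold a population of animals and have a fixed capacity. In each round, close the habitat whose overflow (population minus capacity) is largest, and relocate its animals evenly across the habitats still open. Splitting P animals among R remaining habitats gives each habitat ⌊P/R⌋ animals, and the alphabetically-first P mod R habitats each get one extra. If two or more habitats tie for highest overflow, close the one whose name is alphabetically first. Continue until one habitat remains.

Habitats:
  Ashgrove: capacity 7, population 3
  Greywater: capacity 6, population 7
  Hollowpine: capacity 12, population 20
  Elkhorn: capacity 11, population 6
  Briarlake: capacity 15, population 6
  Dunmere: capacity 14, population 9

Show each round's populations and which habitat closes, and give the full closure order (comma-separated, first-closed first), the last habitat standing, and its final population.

Closure order: Hollowpine, Greywater, Ashgrove, Dunmere, Elkhorn
Last habitat: Briarlake with 51 animals

Round 1: Ashgrove=3 Briarlake=6 Dunmere=9 Elkhorn=6 Greywater=7 Hollowpine=20 → close Hollowpine (overflow 8)
  20÷5 = 4 each, +1 to first 0
Round 2: Ashgrove=7 Briarlake=10 Dunmere=13 Elkhorn=10 Greywater=11 → close Greywater (overflow 5)
  11÷4 = 2 each, +1 to first 3
Round 3: Ashgrove=10 Briarlake=13 Dunmere=16 Elkhorn=12 → close Ashgrove (overflow 3)
  10÷3 = 3 each, +1 to first 1
Round 4: Briarlake=17 Dunmere=19 Elkhorn=15 → close Dunmere (overflow 5)
  19÷2 = 9 each, +1 to first 1
Round 5: Briarlake=27 Elkhorn=24 → close Elkhorn (overflow 13)
  24÷1 = 24 each, +1 to first 0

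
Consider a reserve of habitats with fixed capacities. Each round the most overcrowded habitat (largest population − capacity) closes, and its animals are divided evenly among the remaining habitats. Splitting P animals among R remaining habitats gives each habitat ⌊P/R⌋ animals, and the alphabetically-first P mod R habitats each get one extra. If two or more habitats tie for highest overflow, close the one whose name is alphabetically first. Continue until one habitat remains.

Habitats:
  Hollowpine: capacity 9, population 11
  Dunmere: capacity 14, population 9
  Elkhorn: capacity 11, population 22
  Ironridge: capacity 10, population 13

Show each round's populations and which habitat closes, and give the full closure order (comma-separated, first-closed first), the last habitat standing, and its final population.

Round 1: Dunmere=9 Elkhorn=22 Hollowpine=11 Ironridge=13 → close Elkhorn (overflow 11)
  22÷3 = 7 each, +1 to first 1
Round 2: Dunmere=17 Hollowpine=18 Ironridge=20 → close Ironridge (overflow 10)
  20÷2 = 10 each, +1 to first 0
Round 3: Dunmere=27 Hollowpine=28 → close Hollowpine (overflow 19)
  28÷1 = 28 each, +1 to first 0

Closure order: Elkhorn, Ironridge, Hollowpine
Last habitat: Dunmere with 55 animals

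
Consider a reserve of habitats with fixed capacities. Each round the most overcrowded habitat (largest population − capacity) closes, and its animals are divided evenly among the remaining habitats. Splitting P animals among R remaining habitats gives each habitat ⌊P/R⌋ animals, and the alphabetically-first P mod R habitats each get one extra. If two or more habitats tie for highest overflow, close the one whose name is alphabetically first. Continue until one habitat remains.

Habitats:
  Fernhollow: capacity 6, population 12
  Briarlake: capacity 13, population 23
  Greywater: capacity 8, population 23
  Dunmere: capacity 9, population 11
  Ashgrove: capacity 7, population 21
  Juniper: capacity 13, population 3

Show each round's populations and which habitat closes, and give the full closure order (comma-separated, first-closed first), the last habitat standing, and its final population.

Round 1: Ashgrove=21 Briarlake=23 Dunmere=11 Fernhollow=12 Greywater=23 Juniper=3 → close Greywater (overflow 15)
  23÷5 = 4 each, +1 to first 3
Round 2: Ashgrove=26 Briarlake=28 Dunmere=16 Fernhollow=16 Juniper=7 → close Ashgrove (overflow 19)
  26÷4 = 6 each, +1 to first 2
Round 3: Briarlake=35 Dunmere=23 Fernhollow=22 Juniper=13 → close Briarlake (overflow 22)
  35÷3 = 11 each, +1 to first 2
Round 4: Dunmere=35 Fernhollow=34 Juniper=24 → close Fernhollow (overflow 28)
  34÷2 = 17 each, +1 to first 0
Round 5: Dunmere=52 Juniper=41 → close Dunmere (overflow 43)
  52÷1 = 52 each, +1 to first 0

Closure order: Greywater, Ashgrove, Briarlake, Fernhollow, Dunmere
Last habitat: Juniper with 93 animals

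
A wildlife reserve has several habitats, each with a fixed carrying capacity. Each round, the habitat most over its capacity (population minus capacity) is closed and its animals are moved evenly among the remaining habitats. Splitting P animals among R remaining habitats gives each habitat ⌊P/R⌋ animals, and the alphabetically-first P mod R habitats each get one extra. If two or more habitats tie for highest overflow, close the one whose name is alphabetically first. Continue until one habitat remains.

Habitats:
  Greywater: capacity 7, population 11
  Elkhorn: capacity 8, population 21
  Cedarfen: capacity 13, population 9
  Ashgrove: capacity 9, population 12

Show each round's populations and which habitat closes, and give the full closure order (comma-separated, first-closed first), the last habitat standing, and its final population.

Round 1: Ashgrove=12 Cedarfen=9 Elkhorn=21 Greywater=11 → close Elkhorn (overflow 13)
  21÷3 = 7 each, +1 to first 0
Round 2: Ashgrove=19 Cedarfen=16 Greywater=18 → close Greywater (overflow 11)
  18÷2 = 9 each, +1 to first 0
Round 3: Ashgrove=28 Cedarfen=25 → close Ashgrove (overflow 19)
  28÷1 = 28 each, +1 to first 0

Closure order: Elkhorn, Greywater, Ashgrove
Last habitat: Cedarfen with 53 animals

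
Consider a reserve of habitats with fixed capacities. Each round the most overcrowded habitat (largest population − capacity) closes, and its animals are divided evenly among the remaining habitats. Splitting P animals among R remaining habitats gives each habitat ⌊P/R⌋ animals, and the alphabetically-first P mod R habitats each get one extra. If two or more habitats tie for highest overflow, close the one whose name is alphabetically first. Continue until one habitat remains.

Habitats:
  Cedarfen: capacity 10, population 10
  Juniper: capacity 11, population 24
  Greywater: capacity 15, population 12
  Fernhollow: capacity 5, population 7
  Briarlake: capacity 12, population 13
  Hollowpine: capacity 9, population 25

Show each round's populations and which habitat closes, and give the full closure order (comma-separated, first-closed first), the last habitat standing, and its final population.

Closure order: Hollowpine, Juniper, Briarlake, Fernhollow, Cedarfen
Last habitat: Greywater with 91 animals

Round 1: Briarlake=13 Cedarfen=10 Fernhollow=7 Greywater=12 Hollowpine=25 Juniper=24 → close Hollowpine (overflow 16)
  25÷5 = 5 each, +1 to first 0
Round 2: Briarlake=18 Cedarfen=15 Fernhollow=12 Greywater=17 Juniper=29 → close Juniper (overflow 18)
  29÷4 = 7 each, +1 to first 1
Round 3: Briarlake=26 Cedarfen=22 Fernhollow=19 Greywater=24 → close Briarlake (overflow 14)
  26÷3 = 8 each, +1 to first 2
Round 4: Cedarfen=31 Fernhollow=28 Greywater=32 → close Fernhollow (overflow 23)
  28÷2 = 14 each, +1 to first 0
Round 5: Cedarfen=45 Greywater=46 → close Cedarfen (overflow 35)
  45÷1 = 45 each, +1 to first 0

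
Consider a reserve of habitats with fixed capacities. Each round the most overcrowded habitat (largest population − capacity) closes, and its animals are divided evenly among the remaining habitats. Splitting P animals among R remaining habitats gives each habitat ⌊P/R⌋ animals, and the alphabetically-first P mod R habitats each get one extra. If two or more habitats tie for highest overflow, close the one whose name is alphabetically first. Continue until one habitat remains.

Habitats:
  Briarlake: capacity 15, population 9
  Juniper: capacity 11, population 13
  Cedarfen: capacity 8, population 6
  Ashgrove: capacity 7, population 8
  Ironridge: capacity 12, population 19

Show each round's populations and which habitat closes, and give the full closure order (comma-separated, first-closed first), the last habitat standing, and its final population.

Round 1: Ashgrove=8 Briarlake=9 Cedarfen=6 Ironridge=19 Juniper=13 → close Ironridge (overflow 7)
  19÷4 = 4 each, +1 to first 3
Round 2: Ashgrove=13 Briarlake=14 Cedarfen=11 Juniper=17 → close Ashgrove (overflow 6)
  13÷3 = 4 each, +1 to first 1
Round 3: Briarlake=19 Cedarfen=15 Juniper=21 → close Juniper (overflow 10)
  21÷2 = 10 each, +1 to first 1
Round 4: Briarlake=30 Cedarfen=25 → close Cedarfen (overflow 17)
  25÷1 = 25 each, +1 to first 0

Closure order: Ironridge, Ashgrove, Juniper, Cedarfen
Last habitat: Briarlake with 55 animals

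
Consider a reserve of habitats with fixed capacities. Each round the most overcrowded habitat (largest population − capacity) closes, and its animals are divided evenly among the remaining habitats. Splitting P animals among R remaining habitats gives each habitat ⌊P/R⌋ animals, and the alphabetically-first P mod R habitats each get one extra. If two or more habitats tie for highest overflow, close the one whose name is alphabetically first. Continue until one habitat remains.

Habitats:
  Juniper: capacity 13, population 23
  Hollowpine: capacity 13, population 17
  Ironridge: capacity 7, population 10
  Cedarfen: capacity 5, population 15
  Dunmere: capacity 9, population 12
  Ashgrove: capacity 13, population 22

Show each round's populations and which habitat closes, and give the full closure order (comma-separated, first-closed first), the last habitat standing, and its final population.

Round 1: Ashgrove=22 Cedarfen=15 Dunmere=12 Hollowpine=17 Ironridge=10 Juniper=23 → close Cedarfen (overflow 10)
  15÷5 = 3 each, +1 to first 0
Round 2: Ashgrove=25 Dunmere=15 Hollowpine=20 Ironridge=13 Juniper=26 → close Juniper (overflow 13)
  26÷4 = 6 each, +1 to first 2
Round 3: Ashgrove=32 Dunmere=22 Hollowpine=26 Ironridge=19 → close Ashgrove (overflow 19)
  32÷3 = 10 each, +1 to first 2
Round 4: Dunmere=33 Hollowpine=37 Ironridge=29 → close Dunmere (overflow 24)
  33÷2 = 16 each, +1 to first 1
Round 5: Hollowpine=54 Ironridge=45 → close Hollowpine (overflow 41)
  54÷1 = 54 each, +1 to first 0

Closure order: Cedarfen, Juniper, Ashgrove, Dunmere, Hollowpine
Last habitat: Ironridge with 99 animals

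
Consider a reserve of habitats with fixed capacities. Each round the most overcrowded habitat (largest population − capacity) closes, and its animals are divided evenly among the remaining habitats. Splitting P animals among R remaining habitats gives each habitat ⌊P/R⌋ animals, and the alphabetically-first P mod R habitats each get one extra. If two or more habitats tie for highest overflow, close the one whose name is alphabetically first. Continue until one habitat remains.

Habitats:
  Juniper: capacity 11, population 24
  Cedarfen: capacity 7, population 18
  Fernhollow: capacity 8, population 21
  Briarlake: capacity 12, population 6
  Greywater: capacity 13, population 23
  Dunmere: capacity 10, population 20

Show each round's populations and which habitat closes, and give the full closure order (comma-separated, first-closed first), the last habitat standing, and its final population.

Closure order: Fernhollow, Juniper, Cedarfen, Dunmere, Greywater
Last habitat: Briarlake with 112 animals

Round 1: Briarlake=6 Cedarfen=18 Dunmere=20 Fernhollow=21 Greywater=23 Juniper=24 → close Fernhollow (overflow 13)
  21÷5 = 4 each, +1 to first 1
Round 2: Briarlake=11 Cedarfen=22 Dunmere=24 Greywater=27 Juniper=28 → close Juniper (overflow 17)
  28÷4 = 7 each, +1 to first 0
Round 3: Briarlake=18 Cedarfen=29 Dunmere=31 Greywater=34 → close Cedarfen (overflow 22)
  29÷3 = 9 each, +1 to first 2
Round 4: Briarlake=28 Dunmere=41 Greywater=43 → close Dunmere (overflow 31)
  41÷2 = 20 each, +1 to first 1
Round 5: Briarlake=49 Greywater=63 → close Greywater (overflow 50)
  63÷1 = 63 each, +1 to first 0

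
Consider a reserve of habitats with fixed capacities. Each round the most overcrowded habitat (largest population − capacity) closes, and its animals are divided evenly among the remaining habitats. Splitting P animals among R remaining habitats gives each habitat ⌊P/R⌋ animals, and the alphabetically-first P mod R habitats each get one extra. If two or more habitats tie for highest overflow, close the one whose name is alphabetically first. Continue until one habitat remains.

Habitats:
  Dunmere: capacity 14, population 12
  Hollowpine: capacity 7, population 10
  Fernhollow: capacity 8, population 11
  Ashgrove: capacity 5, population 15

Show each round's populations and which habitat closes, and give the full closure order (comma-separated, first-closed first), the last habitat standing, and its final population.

Round 1: Ashgrove=15 Dunmere=12 Fernhollow=11 Hollowpine=10 → close Ashgrove (overflow 10)
  15÷3 = 5 each, +1 to first 0
Round 2: Dunmere=17 Fernhollow=16 Hollowpine=15 → close Fernhollow (overflow 8)
  16÷2 = 8 each, +1 to first 0
Round 3: Dunmere=25 Hollowpine=23 → close Hollowpine (overflow 16)
  23÷1 = 23 each, +1 to first 0

Closure order: Ashgrove, Fernhollow, Hollowpine
Last habitat: Dunmere with 48 animals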